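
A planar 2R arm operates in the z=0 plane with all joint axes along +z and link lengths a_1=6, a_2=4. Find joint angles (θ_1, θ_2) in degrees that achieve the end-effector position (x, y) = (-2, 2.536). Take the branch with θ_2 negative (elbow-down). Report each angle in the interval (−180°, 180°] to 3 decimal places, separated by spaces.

cos θ_2 = (10.4313−6²−4²)/(2·6·4) = -0.8660; θ_2 = -149.9988° (elbow-down)
β = atan2(2.5360,-2.0000) = 128.2608°; ψ = atan2(-2.0001,2.5359) = -38.2625°
θ_1 = β − ψ = 166.5234°

166.523 -149.999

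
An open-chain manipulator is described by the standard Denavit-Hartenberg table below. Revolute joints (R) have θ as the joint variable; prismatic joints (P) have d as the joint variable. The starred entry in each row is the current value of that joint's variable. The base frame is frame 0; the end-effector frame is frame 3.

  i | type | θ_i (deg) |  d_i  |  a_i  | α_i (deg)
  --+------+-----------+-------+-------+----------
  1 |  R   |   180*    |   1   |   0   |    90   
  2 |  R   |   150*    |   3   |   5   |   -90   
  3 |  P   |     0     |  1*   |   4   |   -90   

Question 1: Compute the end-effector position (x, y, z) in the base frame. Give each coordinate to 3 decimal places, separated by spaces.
after link 1: o_1 = (0.0000, 0.0000, 1.0000)
after link 2: o_2 = (4.3301, 3.0000, 3.5000)
after link 3: o_3 = (8.2942, 3.0000, 4.6340)

8.294 3.000 4.634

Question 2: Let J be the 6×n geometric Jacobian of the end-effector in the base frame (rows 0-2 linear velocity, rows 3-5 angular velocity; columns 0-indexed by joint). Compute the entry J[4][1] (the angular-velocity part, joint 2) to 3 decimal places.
axis z_1 = (0.0000,1.0000,0.0000); lever o_n−o_1 = (8.2942,3.0000,3.6340)
cross product → J_v[:, 1] = (3.6340,0.0000,-8.2942)
J_ω[:, 1] = z_1
entry J[4][1] = 1.0000

1.000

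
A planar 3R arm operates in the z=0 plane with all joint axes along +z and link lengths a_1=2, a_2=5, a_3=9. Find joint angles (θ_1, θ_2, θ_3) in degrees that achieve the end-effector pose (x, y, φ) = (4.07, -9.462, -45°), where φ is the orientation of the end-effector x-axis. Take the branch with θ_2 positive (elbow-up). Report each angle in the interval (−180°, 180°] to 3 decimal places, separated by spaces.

wrist centre = target − a_3·(cos φ, sin φ) = (-2.2940, -3.0980)
cos θ_2 = (14.8601−2²−5²)/(2·2·5) = -0.7070; θ_2 = 134.9909° (elbow-up)
β = atan2(-3.0980,-2.2940) = -126.5183°; ψ = atan2(3.5361,-1.5350) = 113.4651°
θ_1 = β − ψ = -239.9834°
θ_3 = φ − θ_1 − θ_2 = 59.9924° (wrapped to (-180°,180°])

120.017 134.991 59.992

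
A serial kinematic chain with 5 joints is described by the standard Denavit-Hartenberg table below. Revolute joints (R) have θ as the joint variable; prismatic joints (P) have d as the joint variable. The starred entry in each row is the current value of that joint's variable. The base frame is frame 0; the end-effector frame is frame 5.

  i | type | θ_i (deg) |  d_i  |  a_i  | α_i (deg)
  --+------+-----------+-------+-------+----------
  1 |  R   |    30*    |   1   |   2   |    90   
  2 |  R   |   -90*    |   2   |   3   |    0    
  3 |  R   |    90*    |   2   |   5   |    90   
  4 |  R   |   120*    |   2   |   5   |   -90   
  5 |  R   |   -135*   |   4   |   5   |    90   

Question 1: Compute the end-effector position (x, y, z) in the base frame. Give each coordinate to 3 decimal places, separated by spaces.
after link 1: o_1 = (1.7321, 1.0000, 1.0000)
after link 2: o_2 = (2.7321, -0.7321, -2.0000)
after link 3: o_3 = (8.0622, 0.0359, -2.0000)
after link 4: o_4 = (8.0622, -4.9641, -4.0000)
after link 5: o_5 = (4.0622, -1.4286, -7.5355)

4.062 -1.429 -7.536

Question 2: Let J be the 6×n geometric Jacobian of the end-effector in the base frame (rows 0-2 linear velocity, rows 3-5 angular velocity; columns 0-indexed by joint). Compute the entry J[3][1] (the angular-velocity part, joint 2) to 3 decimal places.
axis z_1 = (0.5000,-0.8660,0.0000); lever o_n−o_1 = (2.3301,-2.4286,-8.5355)
cross product → J_v[:, 1] = (7.3920,4.2678,0.8037)
J_ω[:, 1] = z_1
entry J[3][1] = 0.5000

0.500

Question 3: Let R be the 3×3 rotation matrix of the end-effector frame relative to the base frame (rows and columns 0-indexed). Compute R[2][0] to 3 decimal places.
-0.707

End-effector x-axis (col 0 of R) = (0.0000,0.7071,-0.7071)
R[2][0] = -0.7071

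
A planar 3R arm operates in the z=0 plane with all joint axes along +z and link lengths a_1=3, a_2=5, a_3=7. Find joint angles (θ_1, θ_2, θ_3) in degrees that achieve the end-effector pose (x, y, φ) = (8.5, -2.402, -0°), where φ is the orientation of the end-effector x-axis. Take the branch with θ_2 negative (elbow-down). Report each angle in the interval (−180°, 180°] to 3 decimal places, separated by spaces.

wrist centre = target − a_3·(cos φ, sin φ) = (1.5000, -2.4020)
cos θ_2 = (8.0196−3²−5²)/(2·3·5) = -0.8660; θ_2 = -149.9986° (elbow-down)
β = atan2(-2.4020,1.5000) = -58.0161°; ψ = atan2(-2.5001,-1.3301) = -118.0132°
θ_1 = β − ψ = 59.9971°
θ_3 = φ − θ_1 − θ_2 = 90.0015° (wrapped to (-180°,180°])

59.997 -149.999 90.002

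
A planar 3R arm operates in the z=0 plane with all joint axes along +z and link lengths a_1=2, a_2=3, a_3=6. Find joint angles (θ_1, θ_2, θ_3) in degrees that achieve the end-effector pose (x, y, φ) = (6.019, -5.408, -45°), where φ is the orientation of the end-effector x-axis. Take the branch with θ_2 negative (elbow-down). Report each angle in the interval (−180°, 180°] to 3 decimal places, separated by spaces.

wrist centre = target − a_3·(cos φ, sin φ) = (1.7764, -1.1654)
cos θ_2 = (4.5135−2²−3²)/(2·2·3) = -0.7072; θ_2 = -135.0081° (elbow-down)
β = atan2(-1.1654,1.7764) = -33.2664°; ψ = atan2(-2.1210,-0.1216) = -93.2818°
θ_1 = β − ψ = 60.0154°
θ_3 = φ − θ_1 − θ_2 = 29.9927° (wrapped to (-180°,180°])

60.015 -135.008 29.993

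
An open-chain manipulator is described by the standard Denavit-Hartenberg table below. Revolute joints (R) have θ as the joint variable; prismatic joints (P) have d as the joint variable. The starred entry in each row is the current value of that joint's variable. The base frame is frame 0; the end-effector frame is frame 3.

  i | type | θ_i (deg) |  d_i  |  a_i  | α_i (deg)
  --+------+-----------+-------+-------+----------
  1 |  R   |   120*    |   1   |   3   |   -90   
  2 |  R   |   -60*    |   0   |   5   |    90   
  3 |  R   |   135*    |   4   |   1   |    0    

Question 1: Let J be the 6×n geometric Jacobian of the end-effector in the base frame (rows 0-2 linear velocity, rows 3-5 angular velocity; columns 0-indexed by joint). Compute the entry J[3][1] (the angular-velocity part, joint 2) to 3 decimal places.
-0.866

axis z_1 = (-0.8660,-0.5000,0.0000); lever o_n−o_1 = (0.0465,-1.4947,5.7178)
cross product → J_v[:, 1] = (-2.8589,4.9517,1.3177)
J_ω[:, 1] = z_1
entry J[3][1] = -0.8660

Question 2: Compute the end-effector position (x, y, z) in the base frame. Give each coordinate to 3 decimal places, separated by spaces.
after link 1: o_1 = (-1.5000, 2.5981, 1.0000)
after link 2: o_2 = (-2.7500, 4.7631, 5.3301)
after link 3: o_3 = (-1.4535, 1.1034, 6.7178)

-1.454 1.103 6.718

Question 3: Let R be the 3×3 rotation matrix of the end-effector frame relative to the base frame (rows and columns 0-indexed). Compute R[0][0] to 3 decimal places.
-0.436

End-effector x-axis (col 0 of R) = (-0.4356,-0.6597,-0.6124)
R[0][0] = -0.4356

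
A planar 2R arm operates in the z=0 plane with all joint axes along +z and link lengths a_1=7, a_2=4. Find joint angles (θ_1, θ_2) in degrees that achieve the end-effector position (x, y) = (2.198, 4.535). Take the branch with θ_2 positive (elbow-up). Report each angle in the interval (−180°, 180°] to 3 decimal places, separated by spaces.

cos θ_2 = (25.3974−7²−4²)/(2·7·4) = -0.7072; θ_2 = 135.0066° (elbow-up)
β = atan2(4.5350,2.1980) = 64.1417°; ψ = atan2(2.8281,4.1712) = 34.1372°
θ_1 = β − ψ = 30.0045°

30.004 135.007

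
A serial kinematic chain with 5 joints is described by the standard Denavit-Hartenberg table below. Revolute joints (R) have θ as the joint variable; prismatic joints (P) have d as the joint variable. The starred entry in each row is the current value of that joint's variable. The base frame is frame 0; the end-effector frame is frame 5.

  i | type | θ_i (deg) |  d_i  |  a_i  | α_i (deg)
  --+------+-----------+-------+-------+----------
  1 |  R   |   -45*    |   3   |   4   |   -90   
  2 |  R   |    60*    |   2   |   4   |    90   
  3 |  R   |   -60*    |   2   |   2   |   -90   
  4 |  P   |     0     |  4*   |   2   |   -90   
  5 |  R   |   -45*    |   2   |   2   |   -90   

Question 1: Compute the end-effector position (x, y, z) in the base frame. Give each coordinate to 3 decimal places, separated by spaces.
after link 1: o_1 = (2.8284, -2.8284, 3.0000)
after link 2: o_2 = (5.6569, -2.8284, -0.4641)
after link 3: o_3 = (6.0104, -5.6315, -0.3301)
after link 4: o_4 = (7.7782, -7.0203, -4.1962)
after link 5: o_5 = (6.8704, -6.8446, -6.8692)

6.870 -6.845 -6.869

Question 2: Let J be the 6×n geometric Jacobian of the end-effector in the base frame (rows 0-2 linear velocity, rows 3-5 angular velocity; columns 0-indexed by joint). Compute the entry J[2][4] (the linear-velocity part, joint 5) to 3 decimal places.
axis z_4 = (-0.6124,0.6124,-0.5000); lever o_n−o_4 = (-0.9078,0.1757,-2.6730)
cross product → J_v[:, 4] = (-1.5490,-1.1830,0.4483)
J_ω[:, 4] = z_4
entry J[2][4] = 0.4483

0.448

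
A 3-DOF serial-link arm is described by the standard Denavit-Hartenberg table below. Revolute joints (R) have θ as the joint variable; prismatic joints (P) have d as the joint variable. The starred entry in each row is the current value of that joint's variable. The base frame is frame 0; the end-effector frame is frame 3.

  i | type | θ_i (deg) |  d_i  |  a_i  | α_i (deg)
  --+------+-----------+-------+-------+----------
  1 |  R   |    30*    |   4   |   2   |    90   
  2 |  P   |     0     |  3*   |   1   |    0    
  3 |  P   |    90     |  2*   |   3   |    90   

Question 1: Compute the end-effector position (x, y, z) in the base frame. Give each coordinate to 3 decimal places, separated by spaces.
5.098 -2.830 7.000

after link 1: o_1 = (1.7321, 1.0000, 4.0000)
after link 2: o_2 = (4.0981, -1.0981, 4.0000)
after link 3: o_3 = (5.0981, -2.8301, 7.0000)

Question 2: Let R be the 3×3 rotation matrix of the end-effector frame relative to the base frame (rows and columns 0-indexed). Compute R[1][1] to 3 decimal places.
End-effector y-axis (col 1 of R) = (0.5000,-0.8660,0.0000)
R[1][1] = -0.8660

-0.866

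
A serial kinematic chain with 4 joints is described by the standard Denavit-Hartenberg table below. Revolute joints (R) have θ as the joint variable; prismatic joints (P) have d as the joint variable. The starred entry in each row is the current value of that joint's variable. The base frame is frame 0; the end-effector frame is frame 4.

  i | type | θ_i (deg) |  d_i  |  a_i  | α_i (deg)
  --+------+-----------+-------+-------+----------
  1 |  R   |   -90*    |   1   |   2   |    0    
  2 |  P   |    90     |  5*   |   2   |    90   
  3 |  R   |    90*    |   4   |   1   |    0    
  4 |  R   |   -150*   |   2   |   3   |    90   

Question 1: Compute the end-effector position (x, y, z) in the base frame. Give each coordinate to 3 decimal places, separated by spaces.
3.500 -8.000 4.402

after link 1: o_1 = (0.0000, -2.0000, 1.0000)
after link 2: o_2 = (2.0000, -2.0000, 6.0000)
after link 3: o_3 = (2.0000, -6.0000, 7.0000)
after link 4: o_4 = (3.5000, -8.0000, 4.4019)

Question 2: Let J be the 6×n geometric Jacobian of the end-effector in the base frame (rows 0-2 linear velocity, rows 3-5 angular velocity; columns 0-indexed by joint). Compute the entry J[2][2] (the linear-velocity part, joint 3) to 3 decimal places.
axis z_2 = (0.0000,-1.0000,0.0000); lever o_n−o_2 = (1.5000,-6.0000,-1.5981)
cross product → J_v[:, 2] = (1.5981,0.0000,1.5000)
J_ω[:, 2] = z_2
entry J[2][2] = 1.5000

1.500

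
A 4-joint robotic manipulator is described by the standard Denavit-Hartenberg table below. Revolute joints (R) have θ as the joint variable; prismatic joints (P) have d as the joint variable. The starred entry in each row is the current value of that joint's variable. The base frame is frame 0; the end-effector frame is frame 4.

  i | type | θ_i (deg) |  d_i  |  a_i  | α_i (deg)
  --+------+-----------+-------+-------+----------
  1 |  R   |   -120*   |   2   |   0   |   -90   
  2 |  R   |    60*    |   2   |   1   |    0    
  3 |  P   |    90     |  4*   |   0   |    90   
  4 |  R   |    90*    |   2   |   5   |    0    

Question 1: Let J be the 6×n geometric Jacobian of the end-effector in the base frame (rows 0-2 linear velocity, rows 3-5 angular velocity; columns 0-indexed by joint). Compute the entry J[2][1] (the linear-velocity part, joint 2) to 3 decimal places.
axis z_1 = (0.8660,-0.5000,0.0000); lever o_n−o_1 = (8.7763,-6.7990,-2.5981)
cross product → J_v[:, 1] = (1.2990,2.2500,-1.5000)
J_ω[:, 1] = z_1
entry J[2][1] = -1.5000

-1.500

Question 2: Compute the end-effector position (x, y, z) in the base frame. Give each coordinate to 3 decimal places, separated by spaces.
8.776 -6.799 -0.598

after link 1: o_1 = (0.0000, 0.0000, 2.0000)
after link 2: o_2 = (1.4821, -1.4330, 1.1340)
after link 3: o_3 = (4.9462, -3.4330, 1.1340)
after link 4: o_4 = (8.7763, -6.7990, -0.5981)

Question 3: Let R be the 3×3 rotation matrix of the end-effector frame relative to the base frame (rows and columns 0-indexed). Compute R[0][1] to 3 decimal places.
-0.433

End-effector y-axis (col 1 of R) = (-0.4330,-0.7500,0.5000)
R[0][1] = -0.4330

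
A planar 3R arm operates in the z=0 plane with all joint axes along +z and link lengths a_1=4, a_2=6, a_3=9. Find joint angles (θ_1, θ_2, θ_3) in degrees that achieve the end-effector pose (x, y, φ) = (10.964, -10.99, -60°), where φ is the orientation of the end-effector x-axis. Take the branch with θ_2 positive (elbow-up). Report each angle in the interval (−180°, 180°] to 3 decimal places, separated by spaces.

-82.621 90.004 -67.384

wrist centre = target − a_3·(cos φ, sin φ) = (6.4640, -3.1958)
cos θ_2 = (51.9963−4²−6²)/(2·4·6) = -0.0001; θ_2 = 90.0045° (elbow-up)
β = atan2(-3.1958,6.4640) = -26.3076°; ψ = atan2(6.0000,3.9995) = 56.3130°
θ_1 = β − ψ = -82.6206°
θ_3 = φ − θ_1 − θ_2 = -67.3839° (wrapped to (-180°,180°])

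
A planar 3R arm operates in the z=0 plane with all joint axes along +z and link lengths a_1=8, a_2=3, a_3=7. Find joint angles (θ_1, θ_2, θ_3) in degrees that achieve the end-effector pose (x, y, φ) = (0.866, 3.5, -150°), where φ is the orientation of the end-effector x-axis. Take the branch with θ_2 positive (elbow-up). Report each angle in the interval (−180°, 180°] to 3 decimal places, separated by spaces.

30.000 60.000 120.000

wrist centre = target − a_3·(cos φ, sin φ) = (6.9282, 7.0000)
cos θ_2 = (96.9996−8²−3²)/(2·8·3) = 0.5000; θ_2 = 60.0005° (elbow-up)
β = atan2(7.0000,6.9282) = 45.2954°; ψ = atan2(2.5981,9.5000) = 15.2954°
θ_1 = β − ψ = 30.0000°
θ_3 = φ − θ_1 − θ_2 = 119.9995° (wrapped to (-180°,180°])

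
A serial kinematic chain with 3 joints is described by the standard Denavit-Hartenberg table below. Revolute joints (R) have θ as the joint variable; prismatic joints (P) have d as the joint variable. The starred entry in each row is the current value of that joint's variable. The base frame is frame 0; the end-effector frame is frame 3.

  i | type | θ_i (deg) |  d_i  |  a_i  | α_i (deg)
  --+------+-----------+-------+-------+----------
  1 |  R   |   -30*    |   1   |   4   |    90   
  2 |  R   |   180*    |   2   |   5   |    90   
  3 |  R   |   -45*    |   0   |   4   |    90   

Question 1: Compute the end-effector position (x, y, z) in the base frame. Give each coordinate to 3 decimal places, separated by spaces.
after link 1: o_1 = (3.4641, -2.0000, 1.0000)
after link 2: o_2 = (-1.8660, -1.2321, 1.0000)
after link 3: o_3 = (-2.9013, 2.6317, 1.0000)

-2.901 2.632 1.000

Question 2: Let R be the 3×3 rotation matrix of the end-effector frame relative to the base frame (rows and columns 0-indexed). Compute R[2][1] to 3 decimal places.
1.000

End-effector y-axis (col 1 of R) = (0.0000,-0.0000,1.0000)
R[2][1] = 1.0000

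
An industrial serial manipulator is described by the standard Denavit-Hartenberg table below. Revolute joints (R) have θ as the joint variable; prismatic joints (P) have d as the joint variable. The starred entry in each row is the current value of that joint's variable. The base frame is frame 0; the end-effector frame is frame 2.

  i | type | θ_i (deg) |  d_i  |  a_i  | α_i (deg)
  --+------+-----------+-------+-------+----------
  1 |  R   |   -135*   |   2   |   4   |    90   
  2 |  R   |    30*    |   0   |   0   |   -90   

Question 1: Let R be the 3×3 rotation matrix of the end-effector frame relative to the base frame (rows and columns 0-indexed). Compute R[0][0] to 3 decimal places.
End-effector x-axis (col 0 of R) = (-0.6124,-0.6124,0.5000)
R[0][0] = -0.6124

-0.612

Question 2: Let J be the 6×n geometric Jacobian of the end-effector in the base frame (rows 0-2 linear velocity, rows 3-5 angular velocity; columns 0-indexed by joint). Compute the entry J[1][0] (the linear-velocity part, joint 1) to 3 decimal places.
-2.828

axis z_0 = ẑ; lever o_n−o_0 = (-2.8284,-2.8284,2.0000)
cross product → J_v[:, 0] = (2.8284,-2.8284,0.0000)
J_ω[:, 0] = z_0
entry J[1][0] = -2.8284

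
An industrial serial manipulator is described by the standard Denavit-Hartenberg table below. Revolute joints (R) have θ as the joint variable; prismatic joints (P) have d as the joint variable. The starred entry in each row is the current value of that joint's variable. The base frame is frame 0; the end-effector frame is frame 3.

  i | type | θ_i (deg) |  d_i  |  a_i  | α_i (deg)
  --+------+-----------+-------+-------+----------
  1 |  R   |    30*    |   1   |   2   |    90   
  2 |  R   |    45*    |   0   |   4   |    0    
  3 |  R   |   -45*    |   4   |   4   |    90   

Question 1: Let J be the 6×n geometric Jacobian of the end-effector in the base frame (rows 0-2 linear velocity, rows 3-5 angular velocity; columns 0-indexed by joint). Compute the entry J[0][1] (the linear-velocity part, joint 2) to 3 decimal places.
-2.449

axis z_1 = (0.5000,-0.8660,0.0000); lever o_n−o_1 = (7.9136,-0.0499,2.8284)
cross product → J_v[:, 1] = (-2.4495,-1.4142,6.8284)
J_ω[:, 1] = z_1
entry J[0][1] = -2.4495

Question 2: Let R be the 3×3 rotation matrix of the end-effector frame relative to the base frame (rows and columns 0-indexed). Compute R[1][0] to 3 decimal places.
End-effector x-axis (col 0 of R) = (0.8660,0.5000,0.0000)
R[1][0] = 0.5000

0.500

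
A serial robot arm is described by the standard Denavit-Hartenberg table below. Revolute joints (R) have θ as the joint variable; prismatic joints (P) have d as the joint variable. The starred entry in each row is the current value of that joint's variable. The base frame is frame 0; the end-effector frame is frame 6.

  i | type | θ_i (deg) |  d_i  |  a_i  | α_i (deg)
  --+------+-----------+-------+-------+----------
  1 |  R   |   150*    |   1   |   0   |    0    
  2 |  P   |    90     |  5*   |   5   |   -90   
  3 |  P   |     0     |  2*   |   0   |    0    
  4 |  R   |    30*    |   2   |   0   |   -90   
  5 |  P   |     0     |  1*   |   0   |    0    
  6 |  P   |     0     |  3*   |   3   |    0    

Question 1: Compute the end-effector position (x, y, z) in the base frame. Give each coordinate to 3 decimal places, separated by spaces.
0.665 -6.848 1.036

after link 1: o_1 = (0.0000, 0.0000, 1.0000)
after link 2: o_2 = (-2.5000, -4.3301, 6.0000)
after link 3: o_3 = (-0.7679, -5.3301, 6.0000)
after link 4: o_4 = (0.9641, -6.3301, 6.0000)
after link 5: o_5 = (1.2141, -5.8971, 5.1340)
after link 6: o_6 = (0.6651, -6.8481, 1.0359)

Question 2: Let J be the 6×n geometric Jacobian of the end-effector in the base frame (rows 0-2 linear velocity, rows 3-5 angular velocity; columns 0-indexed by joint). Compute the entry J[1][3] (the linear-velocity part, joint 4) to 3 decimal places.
4.299

axis z_3 = (0.8660,-0.5000,0.0000); lever o_n−o_3 = (1.4330,-1.5179,-4.9641)
cross product → J_v[:, 3] = (2.4821,4.2990,-0.5981)
J_ω[:, 3] = z_3
entry J[1][3] = 4.2990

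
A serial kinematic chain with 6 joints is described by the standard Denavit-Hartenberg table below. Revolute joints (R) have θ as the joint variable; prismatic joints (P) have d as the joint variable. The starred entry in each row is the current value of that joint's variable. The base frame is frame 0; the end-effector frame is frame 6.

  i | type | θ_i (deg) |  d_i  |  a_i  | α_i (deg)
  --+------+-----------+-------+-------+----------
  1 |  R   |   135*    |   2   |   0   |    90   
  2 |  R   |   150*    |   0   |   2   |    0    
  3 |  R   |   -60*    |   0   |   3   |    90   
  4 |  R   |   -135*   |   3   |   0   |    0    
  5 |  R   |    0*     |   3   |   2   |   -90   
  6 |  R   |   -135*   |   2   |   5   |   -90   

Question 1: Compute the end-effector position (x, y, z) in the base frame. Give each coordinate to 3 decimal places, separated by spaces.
after link 1: o_1 = (0.0000, 0.0000, 2.0000)
after link 2: o_2 = (1.2247, -1.2247, 3.0000)
after link 3: o_3 = (1.2247, -1.2247, 6.0000)
after link 4: o_4 = (-0.8966, 0.8966, 6.0000)
after link 5: o_5 = (-4.0179, 2.0179, 4.5858)
after link 6: o_6 = (-5.7501, 5.2857, 8.5000)

-5.750 5.286 8.500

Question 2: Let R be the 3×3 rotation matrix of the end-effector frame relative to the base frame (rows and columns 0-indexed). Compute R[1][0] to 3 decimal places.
End-effector x-axis (col 0 of R) = (-0.1464,0.8536,0.5000)
R[1][0] = 0.8536

0.854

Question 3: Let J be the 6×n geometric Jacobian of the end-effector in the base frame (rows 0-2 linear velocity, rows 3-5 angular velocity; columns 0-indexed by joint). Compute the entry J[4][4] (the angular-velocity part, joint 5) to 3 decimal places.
0.707

axis z_4 = (-0.7071,0.7071,0.0000); lever o_n−o_4 = (-4.8536,4.3891,2.5000)
cross product → J_v[:, 4] = (1.7678,1.7678,0.3284)
J_ω[:, 4] = z_4
entry J[4][4] = 0.7071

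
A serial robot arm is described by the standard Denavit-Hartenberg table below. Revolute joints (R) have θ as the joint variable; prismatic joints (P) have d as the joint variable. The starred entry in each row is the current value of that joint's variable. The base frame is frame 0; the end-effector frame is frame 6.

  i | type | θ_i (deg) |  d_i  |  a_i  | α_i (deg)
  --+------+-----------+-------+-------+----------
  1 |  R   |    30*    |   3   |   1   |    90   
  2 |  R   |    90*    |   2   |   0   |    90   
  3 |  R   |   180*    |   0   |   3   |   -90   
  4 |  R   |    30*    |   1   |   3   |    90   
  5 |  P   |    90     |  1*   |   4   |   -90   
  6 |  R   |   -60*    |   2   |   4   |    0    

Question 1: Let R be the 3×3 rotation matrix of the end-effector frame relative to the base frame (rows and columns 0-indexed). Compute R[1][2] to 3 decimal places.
End-effector z-axis (col 2 of R) = (0.4330,0.2500,0.8660)
R[1][2] = 0.2500

0.250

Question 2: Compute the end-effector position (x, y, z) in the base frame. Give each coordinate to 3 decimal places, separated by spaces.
after link 1: o_1 = (0.8660, 0.5000, 3.0000)
after link 2: o_2 = (1.8660, -1.2321, 3.0000)
after link 3: o_3 = (1.8660, -1.2321, 0.0000)
after link 4: o_4 = (0.0670, -1.1160, -2.5981)
after link 5: o_5 = (-1.1830, 2.7811, -3.0981)
after link 6: o_6 = (1.2811, 6.5131, -3.0981)

1.281 6.513 -3.098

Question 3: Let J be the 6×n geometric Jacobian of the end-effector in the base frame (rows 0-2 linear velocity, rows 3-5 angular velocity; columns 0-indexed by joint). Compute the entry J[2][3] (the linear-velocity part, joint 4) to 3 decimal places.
axis z_3 = (-0.5000,0.8660,-0.0000); lever o_n−o_3 = (-0.5849,7.7452,-3.0981)
cross product → J_v[:, 3] = (-2.6830,-1.5490,-3.3660)
J_ω[:, 3] = z_3
entry J[2][3] = -3.3660

-3.366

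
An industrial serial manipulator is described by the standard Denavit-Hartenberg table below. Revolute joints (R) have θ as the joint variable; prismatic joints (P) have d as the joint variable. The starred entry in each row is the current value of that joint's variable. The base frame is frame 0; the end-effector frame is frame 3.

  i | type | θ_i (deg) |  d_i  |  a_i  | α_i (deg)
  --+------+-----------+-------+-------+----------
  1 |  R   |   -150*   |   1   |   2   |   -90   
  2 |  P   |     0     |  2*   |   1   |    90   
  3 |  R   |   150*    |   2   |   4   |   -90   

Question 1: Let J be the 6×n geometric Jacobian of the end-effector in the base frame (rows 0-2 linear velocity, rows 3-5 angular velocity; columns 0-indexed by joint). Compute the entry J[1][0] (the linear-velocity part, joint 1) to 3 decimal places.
2.402

axis z_0 = ẑ; lever o_n−o_0 = (2.4019,-3.2321,3.0000)
cross product → J_v[:, 0] = (3.2321,2.4019,-0.0000)
J_ω[:, 0] = z_0
entry J[1][0] = 2.4019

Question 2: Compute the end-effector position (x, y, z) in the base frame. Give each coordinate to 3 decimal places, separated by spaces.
2.402 -3.232 3.000

after link 1: o_1 = (-1.7321, -1.0000, 1.0000)
after link 2: o_2 = (-1.5981, -3.2321, 1.0000)
after link 3: o_3 = (2.4019, -3.2321, 3.0000)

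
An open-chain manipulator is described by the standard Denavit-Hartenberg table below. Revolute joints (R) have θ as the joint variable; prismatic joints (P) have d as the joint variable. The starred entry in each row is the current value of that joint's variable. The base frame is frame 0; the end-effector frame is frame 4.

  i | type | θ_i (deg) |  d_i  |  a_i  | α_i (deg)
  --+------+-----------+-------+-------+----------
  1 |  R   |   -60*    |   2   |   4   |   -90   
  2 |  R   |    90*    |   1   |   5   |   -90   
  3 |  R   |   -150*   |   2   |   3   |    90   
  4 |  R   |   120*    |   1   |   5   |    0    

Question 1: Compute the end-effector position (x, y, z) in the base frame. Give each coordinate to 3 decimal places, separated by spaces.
after link 1: o_1 = (2.0000, -3.4641, 2.0000)
after link 2: o_2 = (2.8660, -2.9641, -3.0000)
after link 3: o_3 = (3.1651, -0.4821, -0.4019)
after link 4: o_4 = (-0.8325, 2.2099, -2.0670)

-0.833 2.210 -2.067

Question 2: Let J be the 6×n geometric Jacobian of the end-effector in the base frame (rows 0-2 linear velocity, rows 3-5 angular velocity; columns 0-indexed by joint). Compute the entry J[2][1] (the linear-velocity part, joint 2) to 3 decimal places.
6.330

axis z_1 = (0.8660,0.5000,0.0000); lever o_n−o_1 = (-2.8325,5.6740,-4.0670)
cross product → J_v[:, 1] = (-2.0335,3.5221,6.3301)
J_ω[:, 1] = z_1
entry J[2][1] = 6.3301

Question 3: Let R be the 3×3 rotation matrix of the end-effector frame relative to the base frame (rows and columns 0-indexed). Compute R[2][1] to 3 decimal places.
-0.750

End-effector y-axis (col 1 of R) = (-0.1250,-0.6495,-0.7500)
R[2][1] = -0.7500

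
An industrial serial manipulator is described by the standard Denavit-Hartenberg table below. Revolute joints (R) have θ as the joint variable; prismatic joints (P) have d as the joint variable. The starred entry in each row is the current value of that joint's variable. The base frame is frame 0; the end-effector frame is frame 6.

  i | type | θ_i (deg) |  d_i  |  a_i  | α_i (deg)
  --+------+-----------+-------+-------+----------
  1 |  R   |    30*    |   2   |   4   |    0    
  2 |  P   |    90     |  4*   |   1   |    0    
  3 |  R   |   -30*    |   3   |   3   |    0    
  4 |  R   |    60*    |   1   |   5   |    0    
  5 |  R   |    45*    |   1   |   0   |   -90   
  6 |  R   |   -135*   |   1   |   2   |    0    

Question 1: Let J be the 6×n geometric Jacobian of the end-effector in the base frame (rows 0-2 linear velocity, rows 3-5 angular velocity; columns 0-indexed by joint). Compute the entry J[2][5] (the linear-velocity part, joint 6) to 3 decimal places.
1.414

axis z_5 = (0.2588,-0.9659,0.0000); lever o_n−o_5 = (1.6248,-0.5999,1.4142)
cross product → J_v[:, 5] = (-1.3660,-0.3660,1.4142)
J_ω[:, 5] = z_5
entry J[2][5] = 1.4142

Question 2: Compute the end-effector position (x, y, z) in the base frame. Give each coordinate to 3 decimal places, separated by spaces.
after link 1: o_1 = (3.4641, 2.0000, 2.0000)
after link 2: o_2 = (2.9641, 2.8660, 6.0000)
after link 3: o_3 = (2.9641, 5.8660, 9.0000)
after link 4: o_4 = (-1.3660, 8.3660, 10.0000)
after link 5: o_5 = (-1.3660, 8.3660, 11.0000)
after link 6: o_6 = (0.2588, 7.7661, 12.4142)

0.259 7.766 12.414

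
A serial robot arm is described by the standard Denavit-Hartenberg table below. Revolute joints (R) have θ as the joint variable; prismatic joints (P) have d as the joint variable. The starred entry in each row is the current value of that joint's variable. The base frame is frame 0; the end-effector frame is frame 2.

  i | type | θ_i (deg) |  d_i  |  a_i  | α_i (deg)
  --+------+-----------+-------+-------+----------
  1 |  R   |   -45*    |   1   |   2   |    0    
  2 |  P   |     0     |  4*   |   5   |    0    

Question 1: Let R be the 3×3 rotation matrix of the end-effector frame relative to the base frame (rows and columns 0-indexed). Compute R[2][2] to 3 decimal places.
End-effector z-axis (col 2 of R) = (0.0000,0.0000,1.0000)
R[2][2] = 1.0000

1.000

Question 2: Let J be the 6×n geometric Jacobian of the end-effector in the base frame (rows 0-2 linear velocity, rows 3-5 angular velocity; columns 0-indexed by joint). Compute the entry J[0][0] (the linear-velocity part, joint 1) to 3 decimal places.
axis z_0 = ẑ; lever o_n−o_0 = (4.9497,-4.9497,5.0000)
cross product → J_v[:, 0] = (4.9497,4.9497,-0.0000)
J_ω[:, 0] = z_0
entry J[0][0] = 4.9497

4.950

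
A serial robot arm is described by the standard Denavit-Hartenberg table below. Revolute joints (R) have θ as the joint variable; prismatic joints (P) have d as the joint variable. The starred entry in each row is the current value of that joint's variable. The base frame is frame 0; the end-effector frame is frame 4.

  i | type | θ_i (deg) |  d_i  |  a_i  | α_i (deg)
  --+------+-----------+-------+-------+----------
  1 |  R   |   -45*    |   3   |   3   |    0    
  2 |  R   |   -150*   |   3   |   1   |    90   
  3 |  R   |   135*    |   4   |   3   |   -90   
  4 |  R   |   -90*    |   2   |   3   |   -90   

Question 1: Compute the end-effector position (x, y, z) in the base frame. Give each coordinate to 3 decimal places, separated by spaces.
after link 1: o_1 = (2.1213, -2.1213, 3.0000)
after link 2: o_2 = (1.1554, -1.8625, 6.0000)
after link 3: o_3 = (4.2397, 1.4522, 8.1213)
after link 4: o_4 = (6.3822, 3.9839, 6.7071)

6.382 3.984 6.707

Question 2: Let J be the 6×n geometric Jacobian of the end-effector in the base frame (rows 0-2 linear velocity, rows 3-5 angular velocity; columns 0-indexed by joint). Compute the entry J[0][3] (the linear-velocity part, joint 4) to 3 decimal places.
2.049

axis z_3 = (0.6830,-0.1830,-0.7071); lever o_n−o_3 = (2.1425,2.5318,-1.4142)
cross product → J_v[:, 3] = (2.0490,-0.5490,2.1213)
J_ω[:, 3] = z_3
entry J[0][3] = 2.0490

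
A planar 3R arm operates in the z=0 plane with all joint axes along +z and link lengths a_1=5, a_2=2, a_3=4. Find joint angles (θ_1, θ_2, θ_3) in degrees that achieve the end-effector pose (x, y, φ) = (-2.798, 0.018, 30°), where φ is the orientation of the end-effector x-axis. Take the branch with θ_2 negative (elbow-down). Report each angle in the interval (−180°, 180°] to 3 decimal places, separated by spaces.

wrist centre = target − a_3·(cos φ, sin φ) = (-6.2621, -1.9820)
cos θ_2 = (43.1422−5²−2²)/(2·5·2) = 0.7071; θ_2 = -44.9996° (elbow-down)
β = atan2(-1.9820,-6.2621) = -162.4370°; ψ = atan2(-1.4142,6.4142) = -12.4336°
θ_1 = β − ψ = -150.0034°
θ_3 = φ − θ_1 − θ_2 = -134.9970° (wrapped to (-180°,180°])

-150.003 -45.000 -134.997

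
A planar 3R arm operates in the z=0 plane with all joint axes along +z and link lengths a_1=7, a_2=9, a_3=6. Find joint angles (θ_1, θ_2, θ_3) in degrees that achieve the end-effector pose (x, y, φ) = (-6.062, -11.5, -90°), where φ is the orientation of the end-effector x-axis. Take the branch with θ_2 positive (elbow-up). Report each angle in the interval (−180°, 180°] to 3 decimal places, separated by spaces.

150.000 120.001 -0.001

wrist centre = target − a_3·(cos φ, sin φ) = (-6.0620, -5.5000)
cos θ_2 = (66.9978−7²−9²)/(2·7·9) = -0.5000; θ_2 = 120.0011° (elbow-up)
β = atan2(-5.5000,-6.0620) = -137.7828°; ψ = atan2(7.7941,2.4998) = 72.2172°
θ_1 = β − ψ = -210.0000°
θ_3 = φ − θ_1 − θ_2 = -0.0011° (wrapped to (-180°,180°])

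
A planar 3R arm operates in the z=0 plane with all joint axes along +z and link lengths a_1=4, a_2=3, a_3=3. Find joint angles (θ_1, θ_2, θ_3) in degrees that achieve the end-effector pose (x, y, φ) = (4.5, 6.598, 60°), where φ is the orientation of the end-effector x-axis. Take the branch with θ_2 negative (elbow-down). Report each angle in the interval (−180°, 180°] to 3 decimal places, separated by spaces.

wrist centre = target − a_3·(cos φ, sin φ) = (3.0000, 3.9999)
cos θ_2 = (24.9994−4²−3²)/(2·4·3) = -0.0000; θ_2 = -90.0015° (elbow-down)
β = atan2(3.9999,3.0000) = 53.1296°; ψ = atan2(-3.0000,3.9999) = -36.8704°
θ_1 = β − ψ = 90.0000°
θ_3 = φ − θ_1 − θ_2 = 60.0015° (wrapped to (-180°,180°])

90.000 -90.001 60.001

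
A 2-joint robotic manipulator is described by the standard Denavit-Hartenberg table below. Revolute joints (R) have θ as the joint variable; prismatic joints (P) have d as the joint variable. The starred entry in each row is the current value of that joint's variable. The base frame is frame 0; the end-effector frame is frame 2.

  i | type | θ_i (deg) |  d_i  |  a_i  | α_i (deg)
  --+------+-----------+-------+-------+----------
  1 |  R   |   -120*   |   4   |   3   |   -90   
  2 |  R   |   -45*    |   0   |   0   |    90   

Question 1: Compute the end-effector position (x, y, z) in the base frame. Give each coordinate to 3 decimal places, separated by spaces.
-1.500 -2.598 4.000

after link 1: o_1 = (-1.5000, -2.5981, 4.0000)
after link 2: o_2 = (-1.5000, -2.5981, 4.0000)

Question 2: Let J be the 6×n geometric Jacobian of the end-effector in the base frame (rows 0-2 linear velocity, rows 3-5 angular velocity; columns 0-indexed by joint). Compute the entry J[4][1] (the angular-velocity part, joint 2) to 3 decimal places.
-0.500

axis z_1 = (0.8660,-0.5000,0.0000); lever o_n−o_1 = (0.0000,0.0000,0.0000)
cross product → J_v[:, 1] = (-0.0000,0.0000,0.0000)
J_ω[:, 1] = z_1
entry J[4][1] = -0.5000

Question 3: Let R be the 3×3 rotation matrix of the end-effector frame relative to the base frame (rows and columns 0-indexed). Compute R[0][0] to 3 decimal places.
End-effector x-axis (col 0 of R) = (-0.3536,-0.6124,0.7071)
R[0][0] = -0.3536

-0.354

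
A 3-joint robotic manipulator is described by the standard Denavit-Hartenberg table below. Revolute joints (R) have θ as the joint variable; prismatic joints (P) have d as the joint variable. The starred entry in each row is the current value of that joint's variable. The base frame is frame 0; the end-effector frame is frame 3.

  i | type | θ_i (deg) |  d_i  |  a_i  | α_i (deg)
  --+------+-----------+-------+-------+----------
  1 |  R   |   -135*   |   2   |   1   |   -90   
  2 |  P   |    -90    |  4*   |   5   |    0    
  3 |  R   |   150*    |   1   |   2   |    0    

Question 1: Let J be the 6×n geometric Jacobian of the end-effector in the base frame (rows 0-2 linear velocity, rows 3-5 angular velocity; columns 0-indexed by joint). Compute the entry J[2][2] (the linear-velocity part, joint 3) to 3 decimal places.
-1.000

axis z_2 = (0.7071,-0.7071,0.0000); lever o_n−o_2 = (0.0000,-1.4142,-1.7321)
cross product → J_v[:, 2] = (1.2247,1.2247,-1.0000)
J_ω[:, 2] = z_2
entry J[2][2] = -1.0000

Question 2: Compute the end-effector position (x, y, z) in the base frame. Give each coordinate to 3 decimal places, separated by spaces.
after link 1: o_1 = (-0.7071, -0.7071, 2.0000)
after link 2: o_2 = (2.1213, -3.5355, 7.0000)
after link 3: o_3 = (2.1213, -4.9497, 5.2679)

2.121 -4.950 5.268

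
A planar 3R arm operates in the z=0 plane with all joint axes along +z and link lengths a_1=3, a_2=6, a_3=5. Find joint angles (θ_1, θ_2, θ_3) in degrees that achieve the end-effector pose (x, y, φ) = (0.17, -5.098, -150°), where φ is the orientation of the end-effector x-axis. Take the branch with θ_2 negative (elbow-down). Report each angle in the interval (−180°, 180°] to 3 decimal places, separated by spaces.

wrist centre = target − a_3·(cos φ, sin φ) = (4.5001, -2.5980)
cos θ_2 = (27.0007−3²−6²)/(2·3·6) = -0.5000; θ_2 = -119.9986° (elbow-down)
β = atan2(-2.5980,4.5001) = -29.9986°; ψ = atan2(-5.1962,0.0001) = -89.9986°
θ_1 = β − ψ = 60.0001°
θ_3 = φ − θ_1 − θ_2 = -90.0014° (wrapped to (-180°,180°])

60.000 -119.999 -90.001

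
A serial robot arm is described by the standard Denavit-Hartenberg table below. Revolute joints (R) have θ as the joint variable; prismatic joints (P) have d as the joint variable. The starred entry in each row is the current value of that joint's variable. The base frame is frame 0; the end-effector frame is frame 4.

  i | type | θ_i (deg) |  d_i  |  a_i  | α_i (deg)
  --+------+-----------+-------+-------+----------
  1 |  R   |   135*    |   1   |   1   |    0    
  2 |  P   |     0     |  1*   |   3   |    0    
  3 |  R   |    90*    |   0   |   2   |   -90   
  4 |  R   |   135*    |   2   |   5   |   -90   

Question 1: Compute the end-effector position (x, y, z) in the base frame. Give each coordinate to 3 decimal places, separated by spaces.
-0.328 2.500 -1.536

after link 1: o_1 = (-0.7071, 0.7071, 1.0000)
after link 2: o_2 = (-2.8284, 2.8284, 2.0000)
after link 3: o_3 = (-4.2426, 1.4142, 2.0000)
after link 4: o_4 = (-0.3284, 2.5000, -1.5355)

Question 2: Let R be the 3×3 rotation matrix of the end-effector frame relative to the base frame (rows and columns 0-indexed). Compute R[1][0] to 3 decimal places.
0.500

End-effector x-axis (col 0 of R) = (0.5000,0.5000,-0.7071)
R[1][0] = 0.5000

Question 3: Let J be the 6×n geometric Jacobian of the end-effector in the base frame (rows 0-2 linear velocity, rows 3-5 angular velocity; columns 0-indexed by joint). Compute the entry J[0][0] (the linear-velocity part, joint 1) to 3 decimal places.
axis z_0 = ẑ; lever o_n−o_0 = (-0.3284,2.5000,-1.5355)
cross product → J_v[:, 0] = (-2.5000,-0.3284,0.0000)
J_ω[:, 0] = z_0
entry J[0][0] = -2.5000

-2.500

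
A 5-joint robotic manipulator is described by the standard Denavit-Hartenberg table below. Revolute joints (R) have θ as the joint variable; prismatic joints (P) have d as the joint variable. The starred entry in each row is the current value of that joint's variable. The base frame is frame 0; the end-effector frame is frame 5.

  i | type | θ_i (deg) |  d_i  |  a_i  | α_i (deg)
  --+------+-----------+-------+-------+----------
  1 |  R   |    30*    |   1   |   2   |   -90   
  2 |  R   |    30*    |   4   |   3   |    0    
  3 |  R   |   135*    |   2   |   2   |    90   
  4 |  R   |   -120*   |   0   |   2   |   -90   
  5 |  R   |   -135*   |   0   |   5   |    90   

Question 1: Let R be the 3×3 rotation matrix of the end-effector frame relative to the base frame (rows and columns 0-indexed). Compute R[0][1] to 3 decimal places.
End-effector y-axis (col 1 of R) = (-0.4744,-0.8513,-0.2241)
R[0][1] = -0.4744

-0.474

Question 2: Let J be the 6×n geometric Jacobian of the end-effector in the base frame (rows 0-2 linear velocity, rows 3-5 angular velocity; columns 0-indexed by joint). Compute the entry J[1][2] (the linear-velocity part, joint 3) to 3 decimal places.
axis z_2 = (-0.5000,0.8660,0.0000); lever o_n−o_2 = (-3.1877,2.0045,-4.1314)
cross product → J_v[:, 2] = (-3.5779,-2.0657,1.7584)
J_ω[:, 2] = z_2
entry J[1][2] = -2.0657

-2.066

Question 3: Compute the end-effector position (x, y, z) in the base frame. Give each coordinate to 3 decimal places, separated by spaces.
-1.206 7.768 -4.631

after link 1: o_1 = (1.7321, 1.0000, 1.0000)
after link 2: o_2 = (1.9821, 5.7631, -0.5000)
after link 3: o_3 = (-0.6910, 6.5293, -1.0176)
after link 4: o_4 = (1.0116, 5.5122, -0.7588)
after link 5: o_5 = (-1.2057, 7.7676, -4.6314)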